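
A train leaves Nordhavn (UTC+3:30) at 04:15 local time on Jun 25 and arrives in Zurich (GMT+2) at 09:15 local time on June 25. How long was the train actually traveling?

Zurich is 1:30 behind Nordhavn.
Clock-face elapsed time (ignoring zones) is 5 hours.
Actual elapsed = 5 hours + 1:30 = 6 hours 30 minutes.

6 hours 30 minutes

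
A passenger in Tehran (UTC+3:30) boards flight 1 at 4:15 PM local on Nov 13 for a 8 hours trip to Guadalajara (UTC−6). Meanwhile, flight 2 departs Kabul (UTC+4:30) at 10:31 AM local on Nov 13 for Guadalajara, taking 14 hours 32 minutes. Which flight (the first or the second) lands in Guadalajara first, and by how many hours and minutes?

Flight 1 in UTC: 4:15 PM − 3:30 = 12:45 PM on Nov 13.
+8 hours → arrive 8:45 PM UTC on Nov 13.
Flight 2 in UTC: 10:31 AM − 4:30 = 6:01 AM on Nov 13.
+14 hours and 32 minutes → arrive 8:33 PM UTC on Nov 13.
Flight 2 lands earlier by 12 minutes.

the second, by 12 minutes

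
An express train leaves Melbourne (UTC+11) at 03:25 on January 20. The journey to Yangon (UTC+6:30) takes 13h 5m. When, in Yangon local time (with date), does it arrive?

12:00 on Jan 20

Convert departure to UTC: 03:25 − 11:00 = 16:25 UTC on Jan 19.
Add 13 hours and 5 minutes travel time → 05:30 UTC (Jan 20).
Yangon is UTC+6:30, so local arrival = 05:30 + 6:30 = 12:00 on Jan 20.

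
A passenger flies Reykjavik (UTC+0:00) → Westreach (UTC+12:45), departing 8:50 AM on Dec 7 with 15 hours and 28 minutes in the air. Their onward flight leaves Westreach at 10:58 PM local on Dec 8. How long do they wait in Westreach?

9 hours 55 minutes

Reykjavik is at UTC+0, so departure is already 8:50 AM UTC on Dec 7.
Add 15 hours 28 minutes flight time → 12:18 AM UTC (Dec 8).
Westreach is UTC+12:45, so local arrival = 12:18 AM + 12:45 = 1:03 PM on Dec 8.
Layover = 10:58 PM − 1:03 PM = 9 hours 55 minutes.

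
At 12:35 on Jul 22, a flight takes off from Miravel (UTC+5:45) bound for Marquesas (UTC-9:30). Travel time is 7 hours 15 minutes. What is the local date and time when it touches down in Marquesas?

Convert departure to UTC: 12:35 − 5:45 = 06:50 UTC on Jul 22.
Add 7 hours 15 minutes travel time → 14:05 UTC.
Marquesas is UTC−9:30, so local arrival = 14:05 − 9:30 = 04:35 on Jul 22.

04:35 on July 22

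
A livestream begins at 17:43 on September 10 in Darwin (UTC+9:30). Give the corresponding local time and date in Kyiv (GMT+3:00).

In UTC: 17:43 − 9:30 = 08:13 on Sep 10.
Kyiv is UTC+3:00: 08:13 + 3:00 = 11:13 on Sep 10.

11:13 on September 10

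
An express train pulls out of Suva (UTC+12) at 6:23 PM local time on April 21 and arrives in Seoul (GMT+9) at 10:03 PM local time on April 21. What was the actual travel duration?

6 hours 40 minutes

Departure in UTC: 6:23 PM − 12:00 = 6:23 AM on Apr 21.
Arrival in UTC: 10:03 PM − 9:00 = 1:03 PM on Apr 21.
Elapsed = 1:03 PM − 6:23 AM = 6 hours 40 minutes.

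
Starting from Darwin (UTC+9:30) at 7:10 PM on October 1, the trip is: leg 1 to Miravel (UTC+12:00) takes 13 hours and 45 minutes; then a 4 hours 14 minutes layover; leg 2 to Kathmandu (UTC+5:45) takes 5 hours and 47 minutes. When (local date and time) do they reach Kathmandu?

3:11 PM on October 2

Convert departure to UTC: 7:10 PM − 9:30 = 9:40 AM UTC on Oct 1.
Add 13 hours 45 minutes leg 1 → 11:25 PM UTC.
Add 4 hours and 14 minutes layover in Miravel → 3:39 AM UTC (Oct 2).
Add 5 hours and 47 minutes leg 2 → 9:26 AM UTC.
Kathmandu is UTC+5:45, so local arrival = 9:26 AM + 5:45 = 3:11 PM on Oct 2.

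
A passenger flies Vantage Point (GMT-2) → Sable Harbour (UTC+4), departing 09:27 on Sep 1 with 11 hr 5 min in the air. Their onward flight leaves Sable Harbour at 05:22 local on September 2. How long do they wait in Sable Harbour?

2 hours 50 minutes

Convert departure to UTC: 09:27 + 2:00 = 11:27 UTC on Sep 1.
Add 11 hours 5 minutes flight time → 22:32 UTC.
Sable Harbour is UTC+4:00, so local arrival = 22:32 + 4:00 = 02:32 on Sep 2.
Layover = 05:22 − 02:32 = 2 hours 50 minutes.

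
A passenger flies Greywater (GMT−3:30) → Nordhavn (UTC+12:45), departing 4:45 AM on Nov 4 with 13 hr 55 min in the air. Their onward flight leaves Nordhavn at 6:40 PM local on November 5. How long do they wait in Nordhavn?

7 hours 45 minutes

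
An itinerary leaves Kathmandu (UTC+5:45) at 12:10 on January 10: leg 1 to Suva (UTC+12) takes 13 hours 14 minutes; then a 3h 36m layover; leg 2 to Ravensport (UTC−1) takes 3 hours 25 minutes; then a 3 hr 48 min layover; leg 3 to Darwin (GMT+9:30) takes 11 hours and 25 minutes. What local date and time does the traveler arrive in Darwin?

Convert departure to UTC: 12:10 − 5:45 = 06:25 UTC on Jan 10.
Add 13 hours 14 minutes leg 1 → 19:39 UTC.
Add 3 hours and 36 minutes layover in Suva → 23:15 UTC.
Add 3 hours 25 minutes leg 2 → 02:40 UTC (Jan 11).
Add 3 hours and 48 minutes layover in Ravensport → 06:28 UTC.
Add 11 hours and 25 minutes leg 3 → 17:53 UTC.
Darwin is UTC+9:30, so local arrival = 17:53 + 9:30 = 03:23 on Jan 12.

03:23 on January 12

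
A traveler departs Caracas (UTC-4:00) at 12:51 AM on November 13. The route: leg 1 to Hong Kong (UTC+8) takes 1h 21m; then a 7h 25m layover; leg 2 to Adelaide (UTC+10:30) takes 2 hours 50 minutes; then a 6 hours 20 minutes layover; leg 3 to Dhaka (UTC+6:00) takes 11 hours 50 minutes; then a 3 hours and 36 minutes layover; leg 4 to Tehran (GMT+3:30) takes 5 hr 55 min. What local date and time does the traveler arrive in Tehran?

Convert departure to UTC: 12:51 AM + 4:00 = 4:51 AM UTC on Nov 13.
Add 1 hour 21 minutes leg 1 → 6:12 AM UTC.
Add 7 hours 25 minutes layover in Hong Kong → 1:37 PM UTC.
Add 2 hours and 50 minutes leg 2 → 4:27 PM UTC.
Add 6 hours and 20 minutes layover in Adelaide → 10:47 PM UTC.
Add 11 hours and 50 minutes leg 3 → 10:37 AM UTC (Nov 14).
Add 3 hours 36 minutes layover in Dhaka → 2:13 PM UTC.
Add 5 hours and 55 minutes leg 4 → 8:08 PM UTC.
Tehran is UTC+3:30, so local arrival = 8:08 PM + 3:30 = 11:38 PM on Nov 14.

11:38 PM on November 14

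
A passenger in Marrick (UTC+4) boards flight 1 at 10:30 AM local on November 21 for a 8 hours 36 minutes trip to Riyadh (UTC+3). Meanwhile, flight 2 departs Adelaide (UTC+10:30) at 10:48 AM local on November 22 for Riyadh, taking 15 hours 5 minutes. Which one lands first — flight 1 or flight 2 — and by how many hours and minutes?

Flight 1 in UTC: 10:30 AM − 4:00 = 6:30 AM on Nov 21.
+8 hours and 36 minutes → arrive 3:06 PM UTC on Nov 21.
Flight 2 in UTC: 10:48 AM − 10:30 = 12:18 AM on Nov 22.
+15 hours 5 minutes → arrive 3:23 PM UTC on Nov 22.
Flight 1 lands earlier by 24 hours 17 minutes.

the first, by 24 hours 17 minutes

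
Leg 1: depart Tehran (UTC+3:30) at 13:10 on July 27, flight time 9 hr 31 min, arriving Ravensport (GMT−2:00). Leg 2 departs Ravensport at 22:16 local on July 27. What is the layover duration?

5 hours 5 minutes

Convert departure to UTC: 13:10 − 3:30 = 09:40 UTC on Jul 27.
Add 9 hours 31 minutes flight time → 19:11 UTC.
Ravensport is UTC−2:00, so local arrival = 19:11 − 2:00 = 17:11 on Jul 27.
Layover = 22:16 − 17:11 = 5 hours 5 minutes.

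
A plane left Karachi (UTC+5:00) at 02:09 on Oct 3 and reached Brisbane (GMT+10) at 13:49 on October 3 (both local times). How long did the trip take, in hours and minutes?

Departure in UTC: 02:09 − 5:00 = 21:09 on Oct 2.
Arrival in UTC: 13:49 − 10:00 = 03:49 on Oct 3.
Elapsed = 03:49 − 21:09 (+1 day) = 6 hours 40 minutes.

6 hours 40 minutes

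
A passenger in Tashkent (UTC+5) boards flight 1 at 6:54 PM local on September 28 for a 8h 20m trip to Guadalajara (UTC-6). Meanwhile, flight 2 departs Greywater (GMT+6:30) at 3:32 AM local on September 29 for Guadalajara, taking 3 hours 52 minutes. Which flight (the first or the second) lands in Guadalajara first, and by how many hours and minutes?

the first, by 2 hours 40 minutes

Flight 1 in UTC: 6:54 PM − 5:00 = 1:54 PM on Sep 28.
+8 hours 20 minutes → arrive 10:14 PM UTC on Sep 28.
Flight 2 in UTC: 3:32 AM − 6:30 = 9:02 PM on Sep 28.
+3 hours and 52 minutes → arrive 12:54 AM UTC on Sep 29.
Flight 1 lands earlier by 2 hours 40 minutes.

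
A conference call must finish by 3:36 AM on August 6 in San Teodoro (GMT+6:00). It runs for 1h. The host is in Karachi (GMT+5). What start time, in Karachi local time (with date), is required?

1:36 AM on Aug 6

Target end time in UTC: 3:36 AM − 6:00 = 9:36 PM on Aug 5.
Subtract 1 hour → start 8:36 PM UTC on Aug 5.
Karachi is UTC+5:00: 8:36 PM + 5:00 = 1:36 AM on Aug 6.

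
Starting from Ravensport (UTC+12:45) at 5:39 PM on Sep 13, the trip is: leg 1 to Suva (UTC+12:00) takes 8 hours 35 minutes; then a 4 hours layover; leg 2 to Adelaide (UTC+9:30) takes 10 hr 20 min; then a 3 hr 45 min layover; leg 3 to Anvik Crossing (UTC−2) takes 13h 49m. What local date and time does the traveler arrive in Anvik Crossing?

7:23 PM on Sep 14

Convert departure to UTC: 5:39 PM − 12:45 = 4:54 AM UTC on Sep 13.
Add 8 hours and 35 minutes leg 1 → 1:29 PM UTC.
Add 4 hours layover in Suva → 5:29 PM UTC.
Add 10 hours and 20 minutes leg 2 → 3:49 AM UTC (Sep 14).
Add 3 hours and 45 minutes layover in Adelaide → 7:34 AM UTC.
Add 13 hours 49 minutes leg 3 → 9:23 PM UTC.
Anvik Crossing is UTC−2:00, so local arrival = 9:23 PM − 2:00 = 7:23 PM on Sep 14.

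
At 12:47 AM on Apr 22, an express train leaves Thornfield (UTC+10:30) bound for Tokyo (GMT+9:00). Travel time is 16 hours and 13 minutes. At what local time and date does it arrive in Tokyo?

Convert departure to UTC: 12:47 AM − 10:30 = 2:17 PM UTC on Apr 21.
Add 16 hours 13 minutes travel time → 6:30 AM UTC (Apr 22).
Tokyo is UTC+9:00, so local arrival = 6:30 AM + 9:00 = 3:30 PM on Apr 22.

3:30 PM on April 22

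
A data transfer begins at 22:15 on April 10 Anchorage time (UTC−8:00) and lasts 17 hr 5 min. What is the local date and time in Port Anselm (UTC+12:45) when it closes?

Convert start to UTC: 22:15 + 8:00 = 06:15 UTC on Apr 11.
Add 17 hours 5 minutes duration → 23:20 UTC.
Port Anselm is UTC+12:45, so local end time = 23:20 + 12:45 = 12:05 on Apr 12.

12:05 on Apr 12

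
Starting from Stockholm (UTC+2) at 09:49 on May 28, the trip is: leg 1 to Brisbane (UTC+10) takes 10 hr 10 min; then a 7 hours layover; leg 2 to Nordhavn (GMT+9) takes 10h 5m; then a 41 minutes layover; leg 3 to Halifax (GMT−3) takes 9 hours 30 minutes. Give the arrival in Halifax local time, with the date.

18:15 on May 29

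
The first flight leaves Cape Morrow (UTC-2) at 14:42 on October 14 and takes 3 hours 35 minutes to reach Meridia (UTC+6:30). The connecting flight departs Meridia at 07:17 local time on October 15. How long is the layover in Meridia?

4 hours 30 minutes

Convert departure to UTC: 14:42 + 2:00 = 16:42 UTC on Oct 14.
Add 3 hours 35 minutes flight time → 20:17 UTC.
Meridia is UTC+6:30, so local arrival = 20:17 + 6:30 = 02:47 on Oct 15.
Layover = 07:17 − 02:47 = 4 hours 30 minutes.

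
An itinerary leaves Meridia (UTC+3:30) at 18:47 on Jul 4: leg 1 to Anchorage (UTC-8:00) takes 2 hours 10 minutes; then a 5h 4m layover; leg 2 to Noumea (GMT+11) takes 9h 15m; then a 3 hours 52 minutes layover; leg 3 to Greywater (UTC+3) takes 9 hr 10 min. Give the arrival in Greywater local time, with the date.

23:48 on July 5

Convert departure to UTC: 18:47 − 3:30 = 15:17 UTC on Jul 4.
Add 2 hours 10 minutes leg 1 → 17:27 UTC.
Add 5 hours and 4 minutes layover in Anchorage → 22:31 UTC.
Add 9 hours and 15 minutes leg 2 → 07:46 UTC (Jul 5).
Add 3 hours 52 minutes layover in Noumea → 11:38 UTC.
Add 9 hours 10 minutes leg 3 → 20:48 UTC.
Greywater is UTC+3:00, so local arrival = 20:48 + 3:00 = 23:48 on Jul 5.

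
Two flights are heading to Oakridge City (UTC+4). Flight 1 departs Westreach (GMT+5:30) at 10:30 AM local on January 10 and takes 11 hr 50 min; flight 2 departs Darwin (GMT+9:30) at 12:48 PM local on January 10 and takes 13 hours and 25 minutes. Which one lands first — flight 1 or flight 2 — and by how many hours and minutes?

the second, by 7 minutes

Flight 1 in UTC: 10:30 AM − 5:30 = 5:00 AM on Jan 10.
+11 hours 50 minutes → arrive 4:50 PM UTC on Jan 10.
Flight 2 in UTC: 12:48 PM − 9:30 = 3:18 AM on Jan 10.
+13 hours and 25 minutes → arrive 4:43 PM UTC on Jan 10.
Flight 2 lands earlier by 7 minutes.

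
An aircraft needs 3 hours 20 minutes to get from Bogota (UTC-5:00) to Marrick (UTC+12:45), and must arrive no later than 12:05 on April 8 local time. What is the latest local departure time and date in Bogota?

15:00 on April 7

Target arrival in UTC: 12:05 − 12:45 = 23:20 on Apr 7.
Subtract 3 hours 20 minutes → departure 20:00 UTC on Apr 7.
Bogota is UTC−5:00: 20:00 − 5:00 = 15:00 on Apr 7.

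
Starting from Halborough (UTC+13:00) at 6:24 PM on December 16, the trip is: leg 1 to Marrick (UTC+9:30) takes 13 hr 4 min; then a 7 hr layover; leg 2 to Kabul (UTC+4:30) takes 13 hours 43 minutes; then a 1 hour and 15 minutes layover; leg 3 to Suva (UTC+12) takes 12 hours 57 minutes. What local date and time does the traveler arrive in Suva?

Convert departure to UTC: 6:24 PM − 13:00 = 5:24 AM UTC on Dec 16.
Add 13 hours 4 minutes leg 1 → 6:28 PM UTC.
Add 7 hours layover in Marrick → 1:28 AM UTC (Dec 17).
Add 13 hours and 43 minutes leg 2 → 3:11 PM UTC.
Add 1 hour and 15 minutes layover in Kabul → 4:26 PM UTC.
Add 12 hours 57 minutes leg 3 → 5:23 AM UTC (Dec 18).
Suva is UTC+12:00, so local arrival = 5:23 AM + 12:00 = 5:23 PM on Dec 18.

5:23 PM on Dec 18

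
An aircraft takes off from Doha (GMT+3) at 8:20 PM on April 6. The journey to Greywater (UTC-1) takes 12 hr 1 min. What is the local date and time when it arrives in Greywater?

Convert departure to UTC: 8:20 PM − 3:00 = 5:20 PM UTC on Apr 6.
Add 12 hours 1 minute travel time → 5:21 AM UTC (Apr 7).
Greywater is UTC−1:00, so local arrival = 5:21 AM − 1:00 = 4:21 AM on Apr 7.

4:21 AM on Apr 7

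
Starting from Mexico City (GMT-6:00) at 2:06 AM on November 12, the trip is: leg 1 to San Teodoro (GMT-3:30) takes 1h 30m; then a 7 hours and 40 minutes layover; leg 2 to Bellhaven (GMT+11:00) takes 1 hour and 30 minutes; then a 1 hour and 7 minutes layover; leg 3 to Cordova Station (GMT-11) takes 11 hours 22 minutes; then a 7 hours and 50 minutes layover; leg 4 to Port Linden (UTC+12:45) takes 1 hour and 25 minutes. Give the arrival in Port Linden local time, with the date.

Convert departure to UTC: 2:06 AM + 6:00 = 8:06 AM UTC on Nov 12.
Add 1 hour and 30 minutes leg 1 → 9:36 AM UTC.
Add 7 hours 40 minutes layover in San Teodoro → 5:16 PM UTC.
Add 1 hour 30 minutes leg 2 → 6:46 PM UTC.
Add 1 hour and 7 minutes layover in Bellhaven → 7:53 PM UTC.
Add 11 hours and 22 minutes leg 3 → 7:15 AM UTC (Nov 13).
Add 7 hours 50 minutes layover in Cordova Station → 3:05 PM UTC.
Add 1 hour 25 minutes leg 4 → 4:30 PM UTC.
Port Linden is UTC+12:45, so local arrival = 4:30 PM + 12:45 = 5:15 AM on Nov 14.

5:15 AM on November 14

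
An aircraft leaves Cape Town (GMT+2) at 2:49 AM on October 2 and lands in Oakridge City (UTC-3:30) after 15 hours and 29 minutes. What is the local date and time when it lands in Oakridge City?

12:48 PM on October 2

Oakridge City is 5:30 behind Cape Town.
After 15 hours and 29 minutes it is 6:18 PM in Cape Town.
Shift by the zone difference: 6:18 PM − 5:30 = 12:48 PM on Oct 2 in Oakridge City.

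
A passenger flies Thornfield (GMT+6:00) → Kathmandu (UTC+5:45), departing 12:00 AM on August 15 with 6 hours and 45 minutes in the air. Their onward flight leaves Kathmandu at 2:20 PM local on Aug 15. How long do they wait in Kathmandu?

Convert departure to UTC: 12:00 AM − 6:00 = 6:00 PM UTC on Aug 14.
Add 6 hours 45 minutes flight time → 12:45 AM UTC (Aug 15).
Kathmandu is UTC+5:45, so local arrival = 12:45 AM + 5:45 = 6:30 AM on Aug 15.
Layover = 2:20 PM − 6:30 AM = 7 hours 50 minutes.

7 hours 50 minutes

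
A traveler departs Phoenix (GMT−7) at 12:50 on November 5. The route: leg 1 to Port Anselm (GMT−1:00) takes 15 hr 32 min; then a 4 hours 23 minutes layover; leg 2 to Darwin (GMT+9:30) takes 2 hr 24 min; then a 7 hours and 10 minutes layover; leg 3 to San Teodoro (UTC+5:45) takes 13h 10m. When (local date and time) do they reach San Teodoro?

Convert departure to UTC: 12:50 + 7:00 = 19:50 UTC on Nov 5.
Add 15 hours and 32 minutes leg 1 → 11:22 UTC (Nov 6).
Add 4 hours and 23 minutes layover in Port Anselm → 15:45 UTC.
Add 2 hours 24 minutes leg 2 → 18:09 UTC.
Add 7 hours 10 minutes layover in Darwin → 01:19 UTC (Nov 7).
Add 13 hours and 10 minutes leg 3 → 14:29 UTC.
San Teodoro is UTC+5:45, so local arrival = 14:29 + 5:45 = 20:14 on Nov 7.

20:14 on November 7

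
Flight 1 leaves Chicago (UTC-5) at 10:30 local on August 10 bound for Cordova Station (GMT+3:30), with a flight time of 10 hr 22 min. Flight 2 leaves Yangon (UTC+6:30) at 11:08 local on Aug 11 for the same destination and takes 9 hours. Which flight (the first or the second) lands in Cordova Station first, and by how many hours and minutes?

the first, by 11 hours 46 minutes

Flight 1 in UTC: 10:30 + 5:00 = 15:30 on Aug 10.
+10 hours 22 minutes → arrive 01:52 UTC on Aug 11.
Flight 2 in UTC: 11:08 − 6:30 = 04:38 on Aug 11.
+9 hours → arrive 13:38 UTC on Aug 11.
Flight 1 lands earlier by 11 hours 46 minutes.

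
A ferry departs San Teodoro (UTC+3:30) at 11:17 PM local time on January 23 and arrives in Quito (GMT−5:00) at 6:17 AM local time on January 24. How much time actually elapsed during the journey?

Departure in UTC: 11:17 PM − 3:30 = 7:47 PM on Jan 23.
Arrival in UTC: 6:17 AM + 5:00 = 11:17 AM on Jan 24.
Elapsed = 11:17 AM − 7:47 PM (+1 day) = 15 hours 30 minutes.

15 hours 30 minutes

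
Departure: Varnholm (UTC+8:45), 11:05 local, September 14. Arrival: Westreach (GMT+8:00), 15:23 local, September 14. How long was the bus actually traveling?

Departure in UTC: 11:05 − 8:45 = 02:20 on Sep 14.
Arrival in UTC: 15:23 − 8:00 = 07:23 on Sep 14.
Elapsed = 07:23 − 02:20 = 5 hours 3 minutes.

5 hours 3 minutes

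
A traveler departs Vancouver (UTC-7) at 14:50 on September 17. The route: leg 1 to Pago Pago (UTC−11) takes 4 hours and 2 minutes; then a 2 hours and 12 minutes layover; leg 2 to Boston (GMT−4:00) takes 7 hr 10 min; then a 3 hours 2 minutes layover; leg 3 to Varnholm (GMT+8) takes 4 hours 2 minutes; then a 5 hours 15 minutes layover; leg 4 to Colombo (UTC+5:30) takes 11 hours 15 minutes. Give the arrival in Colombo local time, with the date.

16:18 on Sep 19

Convert departure to UTC: 14:50 + 7:00 = 21:50 UTC on Sep 17.
Add 4 hours and 2 minutes leg 1 → 01:52 UTC (Sep 18).
Add 2 hours and 12 minutes layover in Pago Pago → 04:04 UTC.
Add 7 hours 10 minutes leg 2 → 11:14 UTC.
Add 3 hours 2 minutes layover in Boston → 14:16 UTC.
Add 4 hours and 2 minutes leg 3 → 18:18 UTC.
Add 5 hours and 15 minutes layover in Varnholm → 23:33 UTC.
Add 11 hours 15 minutes leg 4 → 10:48 UTC (Sep 19).
Colombo is UTC+5:30, so local arrival = 10:48 + 5:30 = 16:18 on Sep 19.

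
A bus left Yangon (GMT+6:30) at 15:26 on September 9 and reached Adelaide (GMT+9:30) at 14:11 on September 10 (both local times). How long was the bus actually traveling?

Departure in UTC: 15:26 − 6:30 = 08:56 on Sep 9.
Arrival in UTC: 14:11 − 9:30 = 04:41 on Sep 10.
Elapsed = 04:41 − 08:56 (+1 day) = 19 hours 45 minutes.

19 hours 45 minutes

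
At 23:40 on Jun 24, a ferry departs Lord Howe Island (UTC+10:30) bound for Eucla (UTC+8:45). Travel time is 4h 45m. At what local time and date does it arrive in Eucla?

Eucla is 1:45 behind Lord Howe Island.
After 4 hours 45 minutes it is 04:25 (Jun 25) in Lord Howe Island.
Shift by the zone difference: 04:25 − 1:45 = 02:40 on Jun 25 in Eucla.

02:40 on June 25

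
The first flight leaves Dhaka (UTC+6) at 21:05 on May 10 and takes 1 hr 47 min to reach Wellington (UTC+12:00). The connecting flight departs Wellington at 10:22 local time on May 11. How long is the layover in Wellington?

5 hours 30 minutes

Convert departure to UTC: 21:05 − 6:00 = 15:05 UTC on May 10.
Add 1 hour 47 minutes flight time → 16:52 UTC.
Wellington is UTC+12:00, so local arrival = 16:52 + 12:00 = 04:52 on May 11.
Layover = 10:22 − 04:52 = 5 hours 30 minutes.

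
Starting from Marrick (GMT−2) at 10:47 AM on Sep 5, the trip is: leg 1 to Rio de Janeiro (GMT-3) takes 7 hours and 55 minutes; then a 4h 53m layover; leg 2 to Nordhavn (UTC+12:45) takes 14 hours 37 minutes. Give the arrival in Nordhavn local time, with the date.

Convert departure to UTC: 10:47 AM + 2:00 = 12:47 PM UTC on Sep 5.
Add 7 hours and 55 minutes leg 1 → 8:42 PM UTC.
Add 4 hours 53 minutes layover in Rio de Janeiro → 1:35 AM UTC (Sep 6).
Add 14 hours and 37 minutes leg 2 → 4:12 PM UTC.
Nordhavn is UTC+12:45, so local arrival = 4:12 PM + 12:45 = 4:57 AM on Sep 7.

4:57 AM on Sep 7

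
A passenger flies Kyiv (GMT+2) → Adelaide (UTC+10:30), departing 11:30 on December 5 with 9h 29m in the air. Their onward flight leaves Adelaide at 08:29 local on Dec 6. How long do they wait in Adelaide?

Convert departure to UTC: 11:30 − 2:00 = 09:30 UTC on Dec 5.
Add 9 hours and 29 minutes flight time → 18:59 UTC.
Adelaide is UTC+10:30, so local arrival = 18:59 + 10:30 = 05:29 on Dec 6.
Layover = 08:29 − 05:29 = 3 hours.

3 hours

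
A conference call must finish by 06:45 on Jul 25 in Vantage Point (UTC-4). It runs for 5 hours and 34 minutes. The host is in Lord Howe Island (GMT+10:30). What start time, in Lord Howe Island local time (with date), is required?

15:41 on July 25

Target end time in UTC: 06:45 + 4:00 = 10:45 on Jul 25.
Subtract 5 hours and 34 minutes → start 05:11 UTC on Jul 25.
Lord Howe Island is UTC+10:30: 05:11 + 10:30 = 15:41 on Jul 25.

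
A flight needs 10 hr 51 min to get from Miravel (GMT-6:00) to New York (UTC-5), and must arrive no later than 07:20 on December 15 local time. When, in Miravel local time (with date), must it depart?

Target arrival in UTC: 07:20 + 5:00 = 12:20 on Dec 15.
Subtract 10 hours and 51 minutes → departure 01:29 UTC on Dec 15.
Miravel is UTC−6:00: 01:29 − 6:00 = 19:29 on Dec 14.

19:29 on Dec 14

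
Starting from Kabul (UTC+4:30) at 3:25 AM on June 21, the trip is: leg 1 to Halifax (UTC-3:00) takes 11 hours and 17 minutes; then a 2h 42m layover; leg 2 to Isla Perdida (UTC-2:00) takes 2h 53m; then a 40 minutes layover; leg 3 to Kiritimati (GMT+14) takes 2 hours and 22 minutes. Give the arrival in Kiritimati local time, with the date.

8:49 AM on June 22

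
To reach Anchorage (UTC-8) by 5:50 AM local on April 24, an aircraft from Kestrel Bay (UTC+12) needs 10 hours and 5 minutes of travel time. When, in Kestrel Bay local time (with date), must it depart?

Target arrival in UTC: 5:50 AM + 8:00 = 1:50 PM on Apr 24.
Subtract 10 hours and 5 minutes → departure 3:45 AM UTC on Apr 24.
Kestrel Bay is UTC+12:00: 3:45 AM + 12:00 = 3:45 PM on Apr 24.

3:45 PM on April 24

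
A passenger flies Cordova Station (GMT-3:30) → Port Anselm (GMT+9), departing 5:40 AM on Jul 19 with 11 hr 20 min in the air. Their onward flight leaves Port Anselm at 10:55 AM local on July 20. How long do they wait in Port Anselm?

5 hours 25 minutes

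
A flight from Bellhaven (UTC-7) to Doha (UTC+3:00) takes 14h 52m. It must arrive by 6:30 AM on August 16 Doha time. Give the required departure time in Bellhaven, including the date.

Target arrival in UTC: 6:30 AM − 3:00 = 3:30 AM on Aug 16.
Subtract 14 hours 52 minutes → departure 12:38 PM UTC on Aug 15.
Bellhaven is UTC−7:00: 12:38 PM − 7:00 = 5:38 AM on Aug 15.

5:38 AM on August 15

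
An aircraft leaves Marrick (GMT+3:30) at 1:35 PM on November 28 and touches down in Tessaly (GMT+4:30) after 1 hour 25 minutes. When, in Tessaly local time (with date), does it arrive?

4:00 PM on November 28

Convert departure to UTC: 1:35 PM − 3:30 = 10:05 AM UTC on Nov 28.
Add 1 hour and 25 minutes travel time → 11:30 AM UTC.
Tessaly is UTC+4:30, so local arrival = 11:30 AM + 4:30 = 4:00 PM on Nov 28.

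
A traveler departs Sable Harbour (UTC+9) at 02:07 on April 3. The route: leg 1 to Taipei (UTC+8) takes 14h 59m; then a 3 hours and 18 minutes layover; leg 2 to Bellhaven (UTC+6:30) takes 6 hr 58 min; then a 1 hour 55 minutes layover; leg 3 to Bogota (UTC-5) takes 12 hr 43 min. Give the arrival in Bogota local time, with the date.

04:00 on April 4

Convert departure to UTC: 02:07 − 9:00 = 17:07 UTC on Apr 2.
Add 14 hours and 59 minutes leg 1 → 08:06 UTC (Apr 3).
Add 3 hours and 18 minutes layover in Taipei → 11:24 UTC.
Add 6 hours and 58 minutes leg 2 → 18:22 UTC.
Add 1 hour and 55 minutes layover in Bellhaven → 20:17 UTC.
Add 12 hours and 43 minutes leg 3 → 09:00 UTC (Apr 4).
Bogota is UTC−5:00, so local arrival = 09:00 − 5:00 = 04:00 on Apr 4.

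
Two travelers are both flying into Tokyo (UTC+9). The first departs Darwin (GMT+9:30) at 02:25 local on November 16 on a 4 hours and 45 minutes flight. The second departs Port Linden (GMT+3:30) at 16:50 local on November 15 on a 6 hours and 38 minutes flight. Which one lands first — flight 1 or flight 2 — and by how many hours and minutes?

the second, by 1 hour 42 minutes

Flight 1 in UTC: 02:25 − 9:30 = 16:55 on Nov 15.
+4 hours 45 minutes → arrive 21:40 UTC on Nov 15.
Flight 2 in UTC: 16:50 − 3:30 = 13:20 on Nov 15.
+6 hours 38 minutes → arrive 19:58 UTC on Nov 15.
Flight 2 lands earlier by 1 hour 42 minutes.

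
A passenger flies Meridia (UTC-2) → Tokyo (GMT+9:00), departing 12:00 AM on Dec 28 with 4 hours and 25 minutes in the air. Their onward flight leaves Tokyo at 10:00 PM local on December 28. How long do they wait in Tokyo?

Convert departure to UTC: 12:00 AM + 2:00 = 2:00 AM UTC on Dec 28.
Add 4 hours and 25 minutes flight time → 6:25 AM UTC.
Tokyo is UTC+9:00, so local arrival = 6:25 AM + 9:00 = 3:25 PM on Dec 28.
Layover = 10:00 PM − 3:25 PM = 6 hours 35 minutes.

6 hours 35 minutes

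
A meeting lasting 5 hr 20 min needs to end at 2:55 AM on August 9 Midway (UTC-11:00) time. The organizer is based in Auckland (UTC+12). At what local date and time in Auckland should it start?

Target end time in UTC: 2:55 AM + 11:00 = 1:55 PM on Aug 9.
Subtract 5 hours 20 minutes → start 8:35 AM UTC on Aug 9.
Auckland is UTC+12:00: 8:35 AM + 12:00 = 8:35 PM on Aug 9.

8:35 PM on Aug 9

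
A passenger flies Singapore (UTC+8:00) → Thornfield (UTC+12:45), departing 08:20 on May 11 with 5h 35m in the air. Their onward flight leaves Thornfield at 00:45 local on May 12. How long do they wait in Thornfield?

6 hours 5 minutes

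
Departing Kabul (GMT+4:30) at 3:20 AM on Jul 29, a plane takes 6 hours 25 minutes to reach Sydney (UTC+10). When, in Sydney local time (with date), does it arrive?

Convert departure to UTC: 3:20 AM − 4:30 = 10:50 PM UTC on Jul 28.
Add 6 hours and 25 minutes travel time → 5:15 AM UTC (Jul 29).
Sydney is UTC+10:00, so local arrival = 5:15 AM + 10:00 = 3:15 PM on Jul 29.

3:15 PM on Jul 29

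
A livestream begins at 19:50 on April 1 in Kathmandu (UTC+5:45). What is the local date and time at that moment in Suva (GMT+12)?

02:05 on April 2

In UTC: 19:50 − 5:45 = 14:05 on Apr 1.
Suva is UTC+12:00: 14:05 + 12:00 = 02:05 on Apr 2.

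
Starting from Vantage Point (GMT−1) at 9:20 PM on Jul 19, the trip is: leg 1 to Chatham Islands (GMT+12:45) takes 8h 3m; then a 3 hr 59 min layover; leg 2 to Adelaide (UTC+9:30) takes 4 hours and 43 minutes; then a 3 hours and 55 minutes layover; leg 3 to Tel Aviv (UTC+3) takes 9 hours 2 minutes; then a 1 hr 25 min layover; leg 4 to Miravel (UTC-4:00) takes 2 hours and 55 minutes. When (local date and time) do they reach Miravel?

Convert departure to UTC: 9:20 PM + 1:00 = 10:20 PM UTC on Jul 19.
Add 8 hours 3 minutes leg 1 → 6:23 AM UTC (Jul 20).
Add 3 hours and 59 minutes layover in Chatham Islands → 10:22 AM UTC.
Add 4 hours and 43 minutes leg 2 → 3:05 PM UTC.
Add 3 hours and 55 minutes layover in Adelaide → 7:00 PM UTC.
Add 9 hours and 2 minutes leg 3 → 4:02 AM UTC (Jul 21).
Add 1 hour and 25 minutes layover in Tel Aviv → 5:27 AM UTC.
Add 2 hours and 55 minutes leg 4 → 8:22 AM UTC.
Miravel is UTC−4:00, so local arrival = 8:22 AM − 4:00 = 4:22 AM on Jul 21.

4:22 AM on July 21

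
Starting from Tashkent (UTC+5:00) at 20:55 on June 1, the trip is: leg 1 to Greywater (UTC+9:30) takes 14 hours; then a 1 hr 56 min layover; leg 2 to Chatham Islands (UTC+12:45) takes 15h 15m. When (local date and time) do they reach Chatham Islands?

Convert departure to UTC: 20:55 − 5:00 = 15:55 UTC on Jun 1.
Add 14 hours leg 1 → 05:55 UTC (Jun 2).
Add 1 hour 56 minutes layover in Greywater → 07:51 UTC.
Add 15 hours 15 minutes leg 2 → 23:06 UTC.
Chatham Islands is UTC+12:45, so local arrival = 23:06 + 12:45 = 11:51 on Jun 3.

11:51 on June 3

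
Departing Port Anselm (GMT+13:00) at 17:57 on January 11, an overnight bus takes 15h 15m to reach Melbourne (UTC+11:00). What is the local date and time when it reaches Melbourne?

Convert departure to UTC: 17:57 − 13:00 = 04:57 UTC on Jan 11.
Add 15 hours and 15 minutes travel time → 20:12 UTC.
Melbourne is UTC+11:00, so local arrival = 20:12 + 11:00 = 07:12 on Jan 12.

07:12 on January 12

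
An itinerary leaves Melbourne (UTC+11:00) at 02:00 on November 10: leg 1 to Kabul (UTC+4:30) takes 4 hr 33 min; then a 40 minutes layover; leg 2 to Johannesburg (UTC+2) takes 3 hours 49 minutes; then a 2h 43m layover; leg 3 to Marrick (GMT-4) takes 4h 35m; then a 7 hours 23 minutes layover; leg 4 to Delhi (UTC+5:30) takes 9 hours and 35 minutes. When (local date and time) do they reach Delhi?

Convert departure to UTC: 02:00 − 11:00 = 15:00 UTC on Nov 9.
Add 4 hours 33 minutes leg 1 → 19:33 UTC.
Add 40 minutes layover in Kabul → 20:13 UTC.
Add 3 hours and 49 minutes leg 2 → 00:02 UTC (Nov 10).
Add 2 hours and 43 minutes layover in Johannesburg → 02:45 UTC.
Add 4 hours 35 minutes leg 3 → 07:20 UTC.
Add 7 hours 23 minutes layover in Marrick → 14:43 UTC.
Add 9 hours and 35 minutes leg 4 → 00:18 UTC (Nov 11).
Delhi is UTC+5:30, so local arrival = 00:18 + 5:30 = 05:48 on Nov 11.

05:48 on November 11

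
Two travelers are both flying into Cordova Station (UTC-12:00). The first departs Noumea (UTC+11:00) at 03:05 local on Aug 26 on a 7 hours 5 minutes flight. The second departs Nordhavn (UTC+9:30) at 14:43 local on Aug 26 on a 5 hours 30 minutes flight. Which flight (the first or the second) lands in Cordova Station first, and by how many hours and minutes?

Flight 1 in UTC: 03:05 − 11:00 = 16:05 on Aug 25.
+7 hours and 5 minutes → arrive 23:10 UTC on Aug 25.
Flight 2 in UTC: 14:43 − 9:30 = 05:13 on Aug 26.
+5 hours and 30 minutes → arrive 10:43 UTC on Aug 26.
Flight 1 lands earlier by 11 hours 33 minutes.

the first, by 11 hours 33 minutes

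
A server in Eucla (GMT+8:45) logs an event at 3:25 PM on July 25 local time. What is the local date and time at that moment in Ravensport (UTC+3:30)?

In UTC: 3:25 PM − 8:45 = 6:40 AM on Jul 25.
Ravensport is UTC+3:30: 6:40 AM + 3:30 = 10:10 AM on Jul 25.

10:10 AM on July 25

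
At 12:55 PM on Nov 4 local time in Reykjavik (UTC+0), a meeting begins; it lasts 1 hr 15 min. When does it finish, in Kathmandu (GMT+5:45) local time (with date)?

7:55 PM on November 4

Reykjavik is at UTC+0, so start is already 12:55 PM UTC on Nov 4.
Add 1 hour 15 minutes duration → 2:10 PM UTC.
Kathmandu is UTC+5:45, so local end time = 2:10 PM + 5:45 = 7:55 PM on Nov 4.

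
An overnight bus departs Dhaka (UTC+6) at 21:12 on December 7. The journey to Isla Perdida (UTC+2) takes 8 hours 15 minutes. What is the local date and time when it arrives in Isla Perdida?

01:27 on Dec 8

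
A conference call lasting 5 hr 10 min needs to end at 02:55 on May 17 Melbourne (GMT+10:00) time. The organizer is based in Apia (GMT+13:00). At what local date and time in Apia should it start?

00:45 on May 17

Target end time in UTC: 02:55 − 10:00 = 16:55 on May 16.
Subtract 5 hours 10 minutes → start 11:45 UTC on May 16.
Apia is UTC+13:00: 11:45 + 13:00 = 00:45 on May 17.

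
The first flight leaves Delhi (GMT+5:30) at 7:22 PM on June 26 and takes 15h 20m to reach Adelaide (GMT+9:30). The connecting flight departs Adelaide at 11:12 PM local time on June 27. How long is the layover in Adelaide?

Convert departure to UTC: 7:22 PM − 5:30 = 1:52 PM UTC on Jun 26.
Add 15 hours and 20 minutes flight time → 5:12 AM UTC (Jun 27).
Adelaide is UTC+9:30, so local arrival = 5:12 AM + 9:30 = 2:42 PM on Jun 27.
Layover = 11:12 PM − 2:42 PM = 8 hours 30 minutes.

8 hours 30 minutes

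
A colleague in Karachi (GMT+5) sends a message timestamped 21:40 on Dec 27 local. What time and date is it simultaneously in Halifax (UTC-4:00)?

In UTC: 21:40 − 5:00 = 16:40 on Dec 27.
Halifax is UTC−4:00: 16:40 − 4:00 = 12:40 on Dec 27.

12:40 on December 27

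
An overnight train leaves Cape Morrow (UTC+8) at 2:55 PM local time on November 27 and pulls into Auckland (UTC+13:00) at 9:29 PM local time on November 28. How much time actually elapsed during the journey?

Departure in UTC: 2:55 PM − 8:00 = 6:55 AM on Nov 27.
Arrival in UTC: 9:29 PM − 13:00 = 8:29 AM on Nov 28.
Elapsed = 8:29 AM − 6:55 AM (+1 day) = 25 hours 34 minutes.

25 hours 34 minutes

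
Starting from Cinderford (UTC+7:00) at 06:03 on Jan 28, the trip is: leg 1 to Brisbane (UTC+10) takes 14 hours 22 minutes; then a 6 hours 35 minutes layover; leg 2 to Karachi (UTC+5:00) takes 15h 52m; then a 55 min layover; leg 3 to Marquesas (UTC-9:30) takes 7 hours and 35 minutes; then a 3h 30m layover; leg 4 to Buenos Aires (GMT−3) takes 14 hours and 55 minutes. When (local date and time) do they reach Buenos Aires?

11:47 on January 30

Convert departure to UTC: 06:03 − 7:00 = 23:03 UTC on Jan 27.
Add 14 hours 22 minutes leg 1 → 13:25 UTC (Jan 28).
Add 6 hours 35 minutes layover in Brisbane → 20:00 UTC.
Add 15 hours 52 minutes leg 2 → 11:52 UTC (Jan 29).
Add 55 minutes layover in Karachi → 12:47 UTC.
Add 7 hours 35 minutes leg 3 → 20:22 UTC.
Add 3 hours 30 minutes layover in Marquesas → 23:52 UTC.
Add 14 hours 55 minutes leg 4 → 14:47 UTC (Jan 30).
Buenos Aires is UTC−3:00, so local arrival = 14:47 − 3:00 = 11:47 on Jan 30.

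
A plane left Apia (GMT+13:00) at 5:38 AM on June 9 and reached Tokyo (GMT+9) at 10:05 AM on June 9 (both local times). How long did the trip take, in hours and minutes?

8 hours 27 minutes

Departure in UTC: 5:38 AM − 13:00 = 4:38 PM on Jun 8.
Arrival in UTC: 10:05 AM − 9:00 = 1:05 AM on Jun 9.
Elapsed = 1:05 AM − 4:38 PM (+1 day) = 8 hours 27 minutes.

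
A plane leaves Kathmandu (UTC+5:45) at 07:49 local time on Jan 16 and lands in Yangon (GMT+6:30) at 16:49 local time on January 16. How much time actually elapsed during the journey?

8 hours 15 minutes

Yangon is 0:45 ahead of Kathmandu.
Clock-face elapsed time (ignoring zones) is 9 hours.
Actual elapsed = 9 hours − 0:45 = 8 hours 15 minutes.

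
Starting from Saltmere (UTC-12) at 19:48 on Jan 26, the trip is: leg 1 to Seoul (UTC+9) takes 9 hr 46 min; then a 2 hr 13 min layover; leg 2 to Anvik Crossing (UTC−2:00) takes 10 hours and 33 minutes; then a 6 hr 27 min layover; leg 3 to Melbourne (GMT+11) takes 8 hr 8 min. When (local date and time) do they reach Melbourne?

07:55 on Jan 29

Convert departure to UTC: 19:48 + 12:00 = 07:48 UTC on Jan 27.
Add 9 hours 46 minutes leg 1 → 17:34 UTC.
Add 2 hours 13 minutes layover in Seoul → 19:47 UTC.
Add 10 hours 33 minutes leg 2 → 06:20 UTC (Jan 28).
Add 6 hours and 27 minutes layover in Anvik Crossing → 12:47 UTC.
Add 8 hours 8 minutes leg 3 → 20:55 UTC.
Melbourne is UTC+11:00, so local arrival = 20:55 + 11:00 = 07:55 on Jan 29.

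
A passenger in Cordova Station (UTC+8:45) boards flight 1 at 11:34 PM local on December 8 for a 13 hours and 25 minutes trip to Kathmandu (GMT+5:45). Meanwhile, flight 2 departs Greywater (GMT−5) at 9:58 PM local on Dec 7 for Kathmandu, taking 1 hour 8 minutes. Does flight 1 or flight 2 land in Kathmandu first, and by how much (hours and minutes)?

Flight 1 in UTC: 11:34 PM − 8:45 = 2:49 PM on Dec 8.
+13 hours 25 minutes → arrive 4:14 AM UTC on Dec 9.
Flight 2 in UTC: 9:58 PM + 5:00 = 2:58 AM on Dec 8.
+1 hour 8 minutes → arrive 4:06 AM UTC on Dec 8.
Flight 2 lands earlier by 24 hours 8 minutes.

the second, by 24 hours 8 minutes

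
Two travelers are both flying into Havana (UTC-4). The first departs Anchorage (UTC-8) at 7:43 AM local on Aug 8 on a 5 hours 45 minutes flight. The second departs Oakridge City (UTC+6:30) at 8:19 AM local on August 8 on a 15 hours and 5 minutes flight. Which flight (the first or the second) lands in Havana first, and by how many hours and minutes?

the second, by 4 hours 34 minutes

Flight 1 in UTC: 7:43 AM + 8:00 = 3:43 PM on Aug 8.
+5 hours and 45 minutes → arrive 9:28 PM UTC on Aug 8.
Flight 2 in UTC: 8:19 AM − 6:30 = 1:49 AM on Aug 8.
+15 hours and 5 minutes → arrive 4:54 PM UTC on Aug 8.
Flight 2 lands earlier by 4 hours 34 minutes.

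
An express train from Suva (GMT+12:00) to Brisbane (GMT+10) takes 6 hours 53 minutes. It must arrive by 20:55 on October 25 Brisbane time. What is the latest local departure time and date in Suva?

Target arrival in UTC: 20:55 − 10:00 = 10:55 on Oct 25.
Subtract 6 hours and 53 minutes → departure 04:02 UTC on Oct 25.
Suva is UTC+12:00: 04:02 + 12:00 = 16:02 on Oct 25.

16:02 on October 25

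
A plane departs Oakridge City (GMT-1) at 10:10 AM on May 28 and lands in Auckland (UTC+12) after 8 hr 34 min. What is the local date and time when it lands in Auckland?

Convert departure to UTC: 10:10 AM + 1:00 = 11:10 AM UTC on May 28.
Add 8 hours and 34 minutes travel time → 7:44 PM UTC.
Auckland is UTC+12:00, so local arrival = 7:44 PM + 12:00 = 7:44 AM on May 29.

7:44 AM on May 29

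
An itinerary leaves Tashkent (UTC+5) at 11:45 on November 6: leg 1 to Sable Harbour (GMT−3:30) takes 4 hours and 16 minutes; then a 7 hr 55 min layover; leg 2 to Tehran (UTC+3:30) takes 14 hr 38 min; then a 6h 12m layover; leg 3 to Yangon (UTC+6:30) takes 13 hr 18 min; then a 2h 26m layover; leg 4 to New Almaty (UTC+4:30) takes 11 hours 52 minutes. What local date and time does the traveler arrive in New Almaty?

Convert departure to UTC: 11:45 − 5:00 = 06:45 UTC on Nov 6.
Add 4 hours and 16 minutes leg 1 → 11:01 UTC.
Add 7 hours and 55 minutes layover in Sable Harbour → 18:56 UTC.
Add 14 hours and 38 minutes leg 2 → 09:34 UTC (Nov 7).
Add 6 hours and 12 minutes layover in Tehran → 15:46 UTC.
Add 13 hours and 18 minutes leg 3 → 05:04 UTC (Nov 8).
Add 2 hours 26 minutes layover in Yangon → 07:30 UTC.
Add 11 hours 52 minutes leg 4 → 19:22 UTC.
New Almaty is UTC+4:30, so local arrival = 19:22 + 4:30 = 23:52 on Nov 8.

23:52 on Nov 8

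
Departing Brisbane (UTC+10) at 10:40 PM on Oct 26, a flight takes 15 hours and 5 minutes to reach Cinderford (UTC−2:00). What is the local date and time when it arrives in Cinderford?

Cinderford is 12:00 behind Brisbane.
After 15 hours 5 minutes it is 1:45 PM (Oct 27) in Brisbane.
Shift by the zone difference: 1:45 PM − 12:00 = 1:45 AM on Oct 27 in Cinderford.

1:45 AM on Oct 27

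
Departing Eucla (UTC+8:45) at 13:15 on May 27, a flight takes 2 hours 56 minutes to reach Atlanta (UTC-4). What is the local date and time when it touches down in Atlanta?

Convert departure to UTC: 13:15 − 8:45 = 04:30 UTC on May 27.
Add 2 hours and 56 minutes travel time → 07:26 UTC.
Atlanta is UTC−4:00, so local arrival = 07:26 − 4:00 = 03:26 on May 27.

03:26 on May 27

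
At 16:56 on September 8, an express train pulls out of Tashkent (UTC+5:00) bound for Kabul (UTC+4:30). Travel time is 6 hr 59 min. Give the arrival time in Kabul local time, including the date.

Convert departure to UTC: 16:56 − 5:00 = 11:56 UTC on Sep 8.
Add 6 hours and 59 minutes travel time → 18:55 UTC.
Kabul is UTC+4:30, so local arrival = 18:55 + 4:30 = 23:25 on Sep 8.

23:25 on September 8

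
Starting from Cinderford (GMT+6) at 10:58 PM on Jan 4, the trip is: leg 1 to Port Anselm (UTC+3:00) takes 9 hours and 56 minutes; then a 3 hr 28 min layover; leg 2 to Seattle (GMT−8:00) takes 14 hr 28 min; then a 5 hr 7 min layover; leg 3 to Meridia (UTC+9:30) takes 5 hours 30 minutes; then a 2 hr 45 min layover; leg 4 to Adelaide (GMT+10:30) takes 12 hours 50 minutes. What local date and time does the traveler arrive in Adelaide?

9:32 AM on January 7

Convert departure to UTC: 10:58 PM − 6:00 = 4:58 PM UTC on Jan 4.
Add 9 hours 56 minutes leg 1 → 2:54 AM UTC (Jan 5).
Add 3 hours 28 minutes layover in Port Anselm → 6:22 AM UTC.
Add 14 hours and 28 minutes leg 2 → 8:50 PM UTC.
Add 5 hours 7 minutes layover in Seattle → 1:57 AM UTC (Jan 6).
Add 5 hours 30 minutes leg 3 → 7:27 AM UTC.
Add 2 hours and 45 minutes layover in Meridia → 10:12 AM UTC.
Add 12 hours 50 minutes leg 4 → 11:02 PM UTC.
Adelaide is UTC+10:30, so local arrival = 11:02 PM + 10:30 = 9:32 AM on Jan 7.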